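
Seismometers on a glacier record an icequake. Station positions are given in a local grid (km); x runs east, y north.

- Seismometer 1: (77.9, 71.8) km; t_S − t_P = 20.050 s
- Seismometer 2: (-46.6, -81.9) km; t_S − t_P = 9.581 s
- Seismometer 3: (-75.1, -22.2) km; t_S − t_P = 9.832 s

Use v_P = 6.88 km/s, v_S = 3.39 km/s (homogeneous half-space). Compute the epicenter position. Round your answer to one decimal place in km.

Distance from S−P lag: d = Δt · v_P v_S / (v_P − v_S) = Δt · (6.88·3.39)/(6.88−3.39) ≈ 6.6829·Δt.
So d_Seismometer 1 = 133.99, d_Seismometer 2 = 64.03, d_Seismometer 3 = 65.71 km.
Circle about each station: (x − 77.9)² + (y − 71.8)² = 133.99²; (x + 46.6)² + (y + 81.9)² = 64.03²; (x + 75.1)² + (y + 22.2)² = 65.71².
Subtracting pairs of circle equations eliminates x²+y² and gives linear equations (the radical axes):
-249.0 x − 307.4 y = 11509.00
-306.0 x − 188.0 y = 8544.72
Solving the 2×2 system: x ≈ -9.8, y ≈ -29.5 km.

x ≈ -9.8 km, y ≈ -29.5 km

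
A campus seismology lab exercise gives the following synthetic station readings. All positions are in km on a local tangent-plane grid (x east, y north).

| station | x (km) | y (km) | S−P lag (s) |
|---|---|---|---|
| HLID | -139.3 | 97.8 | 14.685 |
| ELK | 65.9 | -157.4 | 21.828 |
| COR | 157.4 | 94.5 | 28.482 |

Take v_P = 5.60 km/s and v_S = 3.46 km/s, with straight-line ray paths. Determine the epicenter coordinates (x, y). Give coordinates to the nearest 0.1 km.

Distance from S−P lag: d = Δt · v_P v_S / (v_P − v_S) = Δt · (5.60·3.46)/(5.60−3.46) ≈ 9.0542·Δt.
So d_HLID = 132.96, d_ELK = 197.64, d_COR = 257.88 km.
Circle about each station: (x + 139.3)² + (y − 97.8)² = 132.96²; (x − 65.9)² + (y + 157.4)² = 197.64²; (x − 157.4)² + (y − 94.5)² = 257.88².
Subtracting pairs of circle equations eliminates x²+y² and gives linear equations (the radical axes):
410.4 x − 510.4 y = -21234.97
593.4 x − 6.6 y = -44088.05
Solving the 2×2 system: x ≈ -74.5, y ≈ -18.3 km.

-74.5 km east, -18.3 km north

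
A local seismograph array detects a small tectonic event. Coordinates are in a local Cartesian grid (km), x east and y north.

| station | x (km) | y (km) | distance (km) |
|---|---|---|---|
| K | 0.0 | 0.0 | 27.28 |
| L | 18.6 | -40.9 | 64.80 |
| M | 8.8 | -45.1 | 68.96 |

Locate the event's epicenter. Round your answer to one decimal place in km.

(13.5, 23.7)

Circle about each station: x² + y² = 27.28²; (x − 18.6)² + (y + 40.9)² = 64.80²; (x − 8.8)² + (y + 45.1)² = 68.96².
Subtracting the K equation from the L and M equations removes the quadratic terms:
37.2 x − 81.8 y = -1436.07
17.6 x − 90.2 y = -1899.83
Solving the 2×2 system: x ≈ 13.5, y ≈ 23.7 km.
Check against K (with the unrounded x, y): √(x²+y²) = 27.28 ≈ 27.28 km. ✓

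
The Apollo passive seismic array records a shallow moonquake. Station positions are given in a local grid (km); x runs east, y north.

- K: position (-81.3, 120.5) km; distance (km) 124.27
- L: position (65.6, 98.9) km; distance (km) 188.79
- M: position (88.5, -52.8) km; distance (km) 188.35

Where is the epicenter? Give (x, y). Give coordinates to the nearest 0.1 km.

x ≈ -93.2 km, y ≈ -3.2 km

Circle about each station: (x + 81.3)² + (y − 120.5)² = 124.27²; (x − 65.6)² + (y − 98.9)² = 188.79²; (x − 88.5)² + (y + 52.8)² = 188.35².
Subtracting the K equation from the L and M equations removes the quadratic terms:
293.8 x − 43.2 y = -27244.00
339.6 x − 346.6 y = -30542.54
Solving the 2×2 system: x ≈ -93.2, y ≈ -3.2 km.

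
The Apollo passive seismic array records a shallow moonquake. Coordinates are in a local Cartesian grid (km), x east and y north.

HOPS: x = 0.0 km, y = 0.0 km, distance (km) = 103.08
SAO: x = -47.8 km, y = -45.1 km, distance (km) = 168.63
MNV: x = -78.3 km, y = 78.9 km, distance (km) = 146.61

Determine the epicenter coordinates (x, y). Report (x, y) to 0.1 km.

(68.3, 77.2)

Circle about each station: x² + y² = 103.08²; (x + 47.8)² + (y + 45.1)² = 168.63²; (x + 78.3)² + (y − 78.9)² = 146.61².
Subtracting pairs of circle equations eliminates x²+y² and gives linear equations (the radical axes):
-95.6 x − 90.2 y = -13491.74
-156.6 x + 157.8 y = 1487.09
Solving the 2×2 system: x ≈ 68.3, y ≈ 77.2 km.
Check against HOPS (with the unrounded x, y): √(x²+y²) = 103.07 ≈ 103.08 km. ✓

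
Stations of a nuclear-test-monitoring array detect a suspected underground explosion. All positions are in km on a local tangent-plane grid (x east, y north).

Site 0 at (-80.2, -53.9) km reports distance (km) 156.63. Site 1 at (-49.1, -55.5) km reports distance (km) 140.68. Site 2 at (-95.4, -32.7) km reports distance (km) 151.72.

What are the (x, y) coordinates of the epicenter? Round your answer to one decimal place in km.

(17.9, 68.2)

Circle about each station: (x + 80.2)² + (y + 53.9)² = 156.63²; (x + 49.1)² + (y + 55.5)² = 140.68²; (x + 95.4)² + (y + 32.7)² = 151.72².
Subtracting the Site 0 equation from the Site 1 and Site 2 equations removes the quadratic terms:
62.2 x − 3.2 y = 895.90
-30.4 x + 42.4 y = 2347.20
Solving the 2×2 system: x ≈ 17.9, y ≈ 68.2 km.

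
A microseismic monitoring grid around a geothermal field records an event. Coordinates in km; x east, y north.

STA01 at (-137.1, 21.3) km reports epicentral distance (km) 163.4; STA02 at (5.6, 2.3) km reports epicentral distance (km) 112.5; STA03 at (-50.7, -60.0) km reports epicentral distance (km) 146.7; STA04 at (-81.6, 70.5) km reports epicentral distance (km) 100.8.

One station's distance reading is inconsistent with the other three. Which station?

Solve using three stations at a time. Using STA01, STA03, STA04 (subtract circle equations pairwise → linear system) gives (x, y) ≈ (19.2, 69.0).
Distances from that point to each station vs reported:
  STA01: calculated 163.4 vs reported 163.4 → residual 0.0 km
  STA02: calculated 68.1 vs reported 112.5 → residual 44.4 km
  STA03: calculated 146.7 vs reported 146.7 → residual 0.0 km
  STA04: calculated 100.8 vs reported 100.8 → residual 0.0 km
STA01, STA03, STA04 are mutually consistent (residuals ≈ 0); STA02 is off by 44.4 km.

STA02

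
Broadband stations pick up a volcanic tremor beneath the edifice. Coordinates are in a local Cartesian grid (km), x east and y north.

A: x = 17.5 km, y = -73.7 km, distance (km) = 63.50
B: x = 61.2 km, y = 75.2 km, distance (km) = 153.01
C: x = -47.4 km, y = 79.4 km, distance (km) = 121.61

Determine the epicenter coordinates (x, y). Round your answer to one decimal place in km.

-37.4 km east, -41.8 km north

Circle about each station: (x − 17.5)² + (y + 73.7)² = 63.50²; (x − 61.2)² + (y − 75.2)² = 153.01²; (x + 47.4)² + (y − 79.4)² = 121.61².
Subtracting the A equation from the B and C equations removes the quadratic terms:
87.4 x + 297.8 y = -15717.27
-129.8 x + 306.2 y = -7943.56
Solving the 2×2 system: x ≈ -37.4, y ≈ -41.8 km.
Check against A (with the unrounded x, y): √((x − 17.5)²+(y + 73.7)²) = 63.50 ≈ 63.50 km. ✓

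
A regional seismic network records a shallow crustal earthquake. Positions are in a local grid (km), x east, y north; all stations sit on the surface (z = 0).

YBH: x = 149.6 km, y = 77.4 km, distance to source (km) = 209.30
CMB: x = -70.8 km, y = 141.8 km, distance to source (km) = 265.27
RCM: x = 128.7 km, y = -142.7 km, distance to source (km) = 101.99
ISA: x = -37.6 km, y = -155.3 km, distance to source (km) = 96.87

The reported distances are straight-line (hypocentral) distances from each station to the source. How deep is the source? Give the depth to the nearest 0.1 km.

Each station gives a sphere (x−x_i)² + (y−y_i)² + z² = d_i² (stations at z=0).
Subtracting the YBH sphere from CMB and RCM: z² cancels, leaving linear equations in x and y:
-440.8 x + 128.8 y = -29812.72
-41.8 x − 440.2 y = 41960.59
Solving: x ≈ 38.707, y ≈ -98.997 km (keep extra digits for the depth step; rounded: 38.7, -99.0).
Then from the YBH sphere: z² = 209.30² − (x − 149.6)² − (y − 77.4)² with x = 38.707, y = -98.997, so z ≈ 19.833 ≈ 19.8 km.

19.8 km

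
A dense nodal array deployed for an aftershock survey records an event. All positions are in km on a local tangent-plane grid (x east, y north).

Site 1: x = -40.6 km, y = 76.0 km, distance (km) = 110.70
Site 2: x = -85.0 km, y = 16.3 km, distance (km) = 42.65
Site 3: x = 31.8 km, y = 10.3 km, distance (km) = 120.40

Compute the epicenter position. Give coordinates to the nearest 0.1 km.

Circle about each station: (x + 40.6)² + (y − 76.0)² = 110.70²; (x + 85.0)² + (y − 16.3)² = 42.65²; (x − 31.8)² + (y − 10.3)² = 120.40².
Subtracting pairs of circle equations eliminates x²+y² and gives linear equations (the radical axes):
-88.8 x − 119.4 y = 10501.80
144.8 x − 131.4 y = -8548.70
Solving the 2×2 system: x ≈ -82.9, y ≈ -26.3 km.

-82.9 km east, -26.3 km north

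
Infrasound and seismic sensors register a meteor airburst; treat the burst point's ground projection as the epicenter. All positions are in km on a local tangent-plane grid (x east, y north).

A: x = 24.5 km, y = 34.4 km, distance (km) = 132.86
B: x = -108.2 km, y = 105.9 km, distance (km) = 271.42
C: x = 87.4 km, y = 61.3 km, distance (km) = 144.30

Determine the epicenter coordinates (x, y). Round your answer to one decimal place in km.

x ≈ 86.7 km, y ≈ -83.0 km

Circle about each station: (x − 24.5)² + (y − 34.4)² = 132.86²; (x + 108.2)² + (y − 105.9)² = 271.42²; (x − 87.4)² + (y − 61.3)² = 144.30².
Subtracting the A equation from the B and C equations removes the quadratic terms:
-265.4 x + 143.0 y = -34878.60
125.8 x + 53.8 y = 6442.13
Solving the 2×2 system: x ≈ 86.7, y ≈ -83.0 km.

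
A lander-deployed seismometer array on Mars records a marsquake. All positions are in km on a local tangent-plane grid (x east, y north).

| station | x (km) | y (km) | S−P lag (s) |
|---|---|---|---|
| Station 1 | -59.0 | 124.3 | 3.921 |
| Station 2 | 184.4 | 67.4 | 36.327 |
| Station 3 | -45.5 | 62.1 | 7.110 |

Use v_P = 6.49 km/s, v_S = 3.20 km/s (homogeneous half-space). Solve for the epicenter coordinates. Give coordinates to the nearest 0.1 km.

x ≈ -41.5 km, y ≈ 106.8 km

Distance from S−P lag: d = Δt · v_P v_S / (v_P − v_S) = Δt · (6.49·3.20)/(6.49−3.20) ≈ 6.3125·Δt.
So d_Station 1 = 24.75, d_Station 2 = 229.31, d_Station 3 = 44.88 km.
Circle about each station: (x + 59.0)² + (y − 124.3)² = 24.75²; (x − 184.4)² + (y − 67.4)² = 229.31²; (x + 45.5)² + (y − 62.1)² = 44.88².
Subtracting pairs of circle equations eliminates x²+y² and gives linear equations (the radical axes):
486.8 x − 113.8 y = -32355.88
27.0 x − 124.4 y = -14406.48
Solving the 2×2 system: x ≈ -41.5, y ≈ 106.8 km.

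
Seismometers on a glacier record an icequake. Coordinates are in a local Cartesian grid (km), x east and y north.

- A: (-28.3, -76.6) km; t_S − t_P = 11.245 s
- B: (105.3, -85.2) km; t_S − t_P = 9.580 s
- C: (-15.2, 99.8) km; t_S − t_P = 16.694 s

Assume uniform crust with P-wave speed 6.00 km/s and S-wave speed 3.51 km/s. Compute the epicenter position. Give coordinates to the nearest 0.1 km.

51.4 km east, -24.7 km north

Distance from S−P lag: d = Δt · v_P v_S / (v_P − v_S) = Δt · (6.00·3.51)/(6.00−3.51) ≈ 8.4578·Δt.
So d_A = 95.11, d_B = 81.03, d_C = 141.20 km.
Circle about each station: (x + 28.3)² + (y + 76.6)² = 95.11²; (x − 105.3)² + (y + 85.2)² = 81.03²; (x + 15.2)² + (y − 99.8)² = 141.20².
Subtracting pairs of circle equations eliminates x²+y² and gives linear equations (the radical axes):
267.2 x − 17.2 y = 14158.73
26.2 x + 352.8 y = -7368.90
Solving the 2×2 system: x ≈ 51.4, y ≈ -24.7 km.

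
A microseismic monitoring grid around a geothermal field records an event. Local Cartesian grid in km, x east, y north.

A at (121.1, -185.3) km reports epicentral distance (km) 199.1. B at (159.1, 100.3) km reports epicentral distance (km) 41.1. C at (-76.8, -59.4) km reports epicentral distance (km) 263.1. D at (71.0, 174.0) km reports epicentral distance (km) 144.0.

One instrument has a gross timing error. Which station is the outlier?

Solve using three stations at a time. Using B, C, D (subtract circle equations pairwise → linear system) gives (x, y) ≈ (158.0, 59.3).
Distances from that point to each station vs reported:
  A: calculated 247.3 vs reported 199.1 → residual 48.2 km
  B: calculated 41.0 vs reported 41.1 → residual 0.1 km
  C: calculated 263.1 vs reported 263.1 → residual 0.0 km
  D: calculated 144.0 vs reported 144.0 → residual 0.0 km
B, C, D are mutually consistent (residuals ≈ 0); A is off by 48.2 km.

A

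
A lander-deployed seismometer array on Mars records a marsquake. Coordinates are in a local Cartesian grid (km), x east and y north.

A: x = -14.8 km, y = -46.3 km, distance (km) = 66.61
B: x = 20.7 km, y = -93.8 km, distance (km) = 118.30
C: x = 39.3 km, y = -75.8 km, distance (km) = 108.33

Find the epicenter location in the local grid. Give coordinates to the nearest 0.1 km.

(-10.9, 20.2)

Circle about each station: (x + 14.8)² + (y + 46.3)² = 66.61²; (x − 20.7)² + (y + 93.8)² = 118.30²; (x − 39.3)² + (y + 75.8)² = 108.33².
Subtracting the A equation from the B and C equations removes the quadratic terms:
71.0 x − 95.0 y = -2693.80
108.2 x − 59.0 y = -2371.10
Solving the 2×2 system: x ≈ -10.9, y ≈ 20.2 km.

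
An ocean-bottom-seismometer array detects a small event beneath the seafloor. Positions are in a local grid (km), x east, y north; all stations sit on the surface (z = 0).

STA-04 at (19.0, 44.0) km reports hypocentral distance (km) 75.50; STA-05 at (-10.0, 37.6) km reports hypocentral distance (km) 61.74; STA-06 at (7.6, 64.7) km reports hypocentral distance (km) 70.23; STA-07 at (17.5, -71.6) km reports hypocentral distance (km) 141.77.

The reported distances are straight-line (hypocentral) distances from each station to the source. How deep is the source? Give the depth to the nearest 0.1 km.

Each station gives a sphere (x−x_i)² + (y−y_i)² + z² = d_i² (stations at z=0).
Subtracting the STA-04 sphere from STA-05 and STA-06: z² cancels, leaving linear equations in x and y:
-58.0 x − 12.8 y = 1105.18
-22.8 x + 41.4 y = 2714.85
Solving: x ≈ -29.894, y ≈ 49.113 km (keep extra digits for the depth step; rounded: -29.9, 49.1).
Then from the STA-04 sphere: z² = 75.50² − (x − 19.0)² − (y − 44.0)² with x = -29.894, y = 49.113, so z ≈ 57.302 ≈ 57.3 km.

57.3 km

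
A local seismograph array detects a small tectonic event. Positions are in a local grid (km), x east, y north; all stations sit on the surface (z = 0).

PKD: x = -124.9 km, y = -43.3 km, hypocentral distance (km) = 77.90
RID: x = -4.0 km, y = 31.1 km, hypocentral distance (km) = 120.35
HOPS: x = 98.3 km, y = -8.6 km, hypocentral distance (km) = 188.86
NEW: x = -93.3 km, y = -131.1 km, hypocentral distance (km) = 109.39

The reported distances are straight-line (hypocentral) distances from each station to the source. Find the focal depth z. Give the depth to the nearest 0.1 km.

Each station gives a sphere (x−x_i)² + (y−y_i)² + z² = d_i² (stations at z=0).
Subtracting the PKD sphere from RID and HOPS: z² cancels, leaving linear equations in x and y:
241.8 x + 148.8 y = -24907.40
446.4 x + 69.4 y = -37337.74
Solving: x ≈ -77.095, y ≈ -42.108 km (keep extra digits for the depth step; rounded: -77.1, -42.1).
Then from the PKD sphere: z² = 77.90² − (x + 124.9)² − (y + 43.3)² with x = -77.095, y = -42.108, so z ≈ 61.495 ≈ 61.5 km.

depth ≈ 61.5 km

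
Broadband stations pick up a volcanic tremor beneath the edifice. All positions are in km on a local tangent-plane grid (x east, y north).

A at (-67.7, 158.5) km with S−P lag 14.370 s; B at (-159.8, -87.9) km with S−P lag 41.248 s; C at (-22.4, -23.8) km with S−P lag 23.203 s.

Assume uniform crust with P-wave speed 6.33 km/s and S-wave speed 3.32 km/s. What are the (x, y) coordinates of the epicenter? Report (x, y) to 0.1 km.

Distance from S−P lag: d = Δt · v_P v_S / (v_P − v_S) = Δt · (6.33·3.32)/(6.33−3.32) ≈ 6.9819·Δt.
So d_A = 100.33, d_B = 287.99, d_C = 162.00 km.
Circle about each station: (x + 67.7)² + (y − 158.5)² = 100.33²; (x + 159.8)² + (y + 87.9)² = 287.99²; (x + 22.4)² + (y + 23.8)² = 162.00².
Subtracting pairs of circle equations eliminates x²+y² and gives linear equations (the radical axes):
-184.2 x − 492.8 y = -69315.22
90.6 x − 364.6 y = -44815.23
Solving the 2×2 system: x ≈ 28.5, y ≈ 130.0 km.

x ≈ 28.5 km, y ≈ 130.0 km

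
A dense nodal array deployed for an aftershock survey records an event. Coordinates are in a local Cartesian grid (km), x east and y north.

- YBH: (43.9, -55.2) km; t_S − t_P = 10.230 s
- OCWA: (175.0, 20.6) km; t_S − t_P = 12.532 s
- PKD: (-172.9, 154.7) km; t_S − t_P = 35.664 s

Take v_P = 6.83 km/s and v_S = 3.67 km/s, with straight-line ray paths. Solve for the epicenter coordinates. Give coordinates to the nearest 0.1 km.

75.6 km east, 19.5 km north

Distance from S−P lag: d = Δt · v_P v_S / (v_P − v_S) = Δt · (6.83·3.67)/(6.83−3.67) ≈ 7.9323·Δt.
So d_YBH = 81.15, d_OCWA = 99.41, d_PKD = 282.90 km.
Circle about each station: (x − 43.9)² + (y + 55.2)² = 81.15²; (x − 175.0)² + (y − 20.6)² = 99.41²; (x + 172.9)² + (y − 154.7)² = 282.90².
Subtracting the YBH equation from the OCWA and PKD equations removes the quadratic terms:
262.2 x + 151.6 y = 22778.08
-433.6 x + 419.8 y = -24594.84
Solving the 2×2 system: x ≈ 75.6, y ≈ 19.5 km.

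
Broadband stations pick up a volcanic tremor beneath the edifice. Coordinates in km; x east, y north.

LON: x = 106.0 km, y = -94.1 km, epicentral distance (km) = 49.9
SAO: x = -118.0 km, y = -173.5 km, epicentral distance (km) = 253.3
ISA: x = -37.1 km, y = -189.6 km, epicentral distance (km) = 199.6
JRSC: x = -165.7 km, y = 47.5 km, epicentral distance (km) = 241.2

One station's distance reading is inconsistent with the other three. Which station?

JRSC

Solve using three stations at a time. Using LON, SAO, ISA (subtract circle equations pairwise → linear system) gives (x, y) ≈ (100.0, -44.6).
Distances from that point to each station vs reported:
  LON: calculated 49.9 vs reported 49.9 → residual 0.0 km
  SAO: calculated 253.3 vs reported 253.3 → residual 0.0 km
  ISA: calculated 199.6 vs reported 199.6 → residual 0.0 km
  JRSC: calculated 281.2 vs reported 241.2 → residual 40.0 km
LON, SAO, ISA are mutually consistent (residuals ≈ 0); JRSC is off by 40.0 km.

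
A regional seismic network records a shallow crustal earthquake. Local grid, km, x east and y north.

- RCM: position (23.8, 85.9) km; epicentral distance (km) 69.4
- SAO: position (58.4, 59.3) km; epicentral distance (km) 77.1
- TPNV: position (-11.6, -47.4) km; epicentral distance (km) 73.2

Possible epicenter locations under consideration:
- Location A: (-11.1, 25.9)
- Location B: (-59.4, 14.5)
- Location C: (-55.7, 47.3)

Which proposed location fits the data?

Location A

For each candidate, compare |candidate − station| to the reported distance:
Location A: residuals RCM 0.0, SAO 0.0, TPNV 0.1 → max 0.1 km
Location B: residuals RCM 40.2, SAO 48.9, TPNV 5.0 → max 48.9 km
Location C: residuals RCM 19.0, SAO 37.6, TPNV 31.3 → max 37.6 km
Only Location A has all residuals ≈ 0.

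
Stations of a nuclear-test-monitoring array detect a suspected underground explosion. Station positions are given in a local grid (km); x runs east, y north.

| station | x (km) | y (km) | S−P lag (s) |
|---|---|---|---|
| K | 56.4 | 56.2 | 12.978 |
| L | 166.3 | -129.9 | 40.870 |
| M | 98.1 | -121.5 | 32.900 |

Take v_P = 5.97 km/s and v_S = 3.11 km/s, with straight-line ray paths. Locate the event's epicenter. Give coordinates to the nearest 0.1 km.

Distance from S−P lag: d = Δt · v_P v_S / (v_P − v_S) = Δt · (5.97·3.11)/(5.97−3.11) ≈ 6.4919·Δt.
So d_K = 84.25, d_L = 265.32, d_M = 213.58 km.
Circle about each station: (x − 56.4)² + (y − 56.2)² = 84.25²; (x − 166.3)² + (y + 129.9)² = 265.32²; (x − 98.1)² + (y + 121.5)² = 213.58².
Subtracting the K equation from the L and M equations removes the quadratic terms:
219.8 x − 372.2 y = -25106.34
83.4 x − 355.4 y = -20471.89
Solving the 2×2 system: x ≈ -27.7, y ≈ 51.1 km.

(-27.7, 51.1)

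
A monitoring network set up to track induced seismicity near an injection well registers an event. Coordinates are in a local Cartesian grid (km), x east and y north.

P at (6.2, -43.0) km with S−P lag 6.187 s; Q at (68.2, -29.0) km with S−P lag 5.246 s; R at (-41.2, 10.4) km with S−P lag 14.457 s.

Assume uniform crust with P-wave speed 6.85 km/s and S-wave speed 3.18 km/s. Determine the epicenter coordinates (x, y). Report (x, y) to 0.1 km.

Distance from S−P lag: d = Δt · v_P v_S / (v_P − v_S) = Δt · (6.85·3.18)/(6.85−3.18) ≈ 5.9354·Δt.
So d_P = 36.72, d_Q = 31.14, d_R = 85.81 km.
Circle about each station: (x − 6.2)² + (y + 43.0)² = 36.72²; (x − 68.2)² + (y + 29.0)² = 31.14²; (x + 41.2)² + (y − 10.4)² = 85.81².
Subtracting the P equation from the Q and R equations removes the quadratic terms:
124.0 x + 28.0 y = 3983.46
-94.8 x + 106.8 y = -6096.84
Solving the 2×2 system: x ≈ 37.5, y ≈ -23.8 km.

37.5 km east, -23.8 km north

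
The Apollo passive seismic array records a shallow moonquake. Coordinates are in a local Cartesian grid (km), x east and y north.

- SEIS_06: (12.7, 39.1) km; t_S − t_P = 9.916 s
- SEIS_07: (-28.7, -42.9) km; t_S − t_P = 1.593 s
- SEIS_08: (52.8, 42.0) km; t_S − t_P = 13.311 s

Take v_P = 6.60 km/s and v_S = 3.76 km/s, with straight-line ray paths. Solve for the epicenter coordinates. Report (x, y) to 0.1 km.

x ≈ -37.1 km, y ≈ -31.8 km

Distance from S−P lag: d = Δt · v_P v_S / (v_P − v_S) = Δt · (6.60·3.76)/(6.60−3.76) ≈ 8.7380·Δt.
So d_SEIS_06 = 86.65, d_SEIS_07 = 13.92, d_SEIS_08 = 116.31 km.
Circle about each station: (x − 12.7)² + (y − 39.1)² = 86.65²; (x + 28.7)² + (y + 42.9)² = 13.92²; (x − 52.8)² + (y − 42.0)² = 116.31².
Subtracting pairs of circle equations eliminates x²+y² and gives linear equations (the radical axes):
-82.8 x − 164.0 y = 8288.46
80.2 x + 5.8 y = -3158.05
Solving the 2×2 system: x ≈ -37.1, y ≈ -31.8 km.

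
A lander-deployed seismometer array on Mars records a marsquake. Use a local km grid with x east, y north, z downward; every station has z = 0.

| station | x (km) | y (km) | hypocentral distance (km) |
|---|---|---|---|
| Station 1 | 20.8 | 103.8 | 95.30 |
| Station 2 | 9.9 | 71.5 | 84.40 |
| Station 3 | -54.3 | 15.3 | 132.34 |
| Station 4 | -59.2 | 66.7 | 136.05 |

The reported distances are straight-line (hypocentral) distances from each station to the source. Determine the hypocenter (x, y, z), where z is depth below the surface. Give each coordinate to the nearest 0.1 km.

Each station gives a sphere (x−x_i)² + (y−y_i)² + z² = d_i² (stations at z=0).
Subtracting the Station 1 sphere from Station 2 and Station 3: z² cancels, leaving linear equations in x and y:
-21.8 x − 64.6 y = -4038.09
-150.2 x − 177.0 y = -16456.29
Solving: x ≈ 59.602, y ≈ 42.396 km (keep extra digits for the depth step; rounded: 59.6, 42.4).
Then from the Station 1 sphere: z² = 95.30² − (x − 20.8)² − (y − 103.8)² with x = 59.602, y = 42.396, so z ≈ 61.693 ≈ 61.7 km.

(59.6, 42.4, 61.7)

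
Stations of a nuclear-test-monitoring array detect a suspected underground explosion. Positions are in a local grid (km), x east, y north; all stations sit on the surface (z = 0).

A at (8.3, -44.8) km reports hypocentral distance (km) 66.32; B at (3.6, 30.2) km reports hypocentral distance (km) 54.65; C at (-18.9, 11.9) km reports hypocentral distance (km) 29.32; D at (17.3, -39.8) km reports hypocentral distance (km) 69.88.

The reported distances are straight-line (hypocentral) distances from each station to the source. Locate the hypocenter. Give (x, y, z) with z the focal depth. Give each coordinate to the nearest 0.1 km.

(-37.3, -0.6, 19.1)

Each station gives a sphere (x−x_i)² + (y−y_i)² + z² = d_i² (stations at z=0).
Subtracting the A sphere from B and C: z² cancels, leaving linear equations in x and y:
-9.4 x + 150.0 y = 260.79
-54.4 x + 113.4 y = 1961.57
Solving: x ≈ -37.308, y ≈ -0.599 km (keep extra digits for the depth step; rounded: -37.3, -0.6).
Then from the A sphere: z² = 66.32² − (x − 8.3)² − (y + 44.8)² with x = -37.308, y = -0.599, so z ≈ 19.093 ≈ 19.1 km.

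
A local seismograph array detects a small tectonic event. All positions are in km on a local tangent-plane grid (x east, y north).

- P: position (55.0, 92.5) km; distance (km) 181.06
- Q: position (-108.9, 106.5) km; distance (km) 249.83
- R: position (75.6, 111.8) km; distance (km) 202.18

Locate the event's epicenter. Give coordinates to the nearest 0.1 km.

47.4 km east, -88.4 km north

Circle about each station: (x − 55.0)² + (y − 92.5)² = 181.06²; (x + 108.9)² + (y − 106.5)² = 249.83²; (x − 75.6)² + (y − 111.8)² = 202.18².
Subtracting pairs of circle equations eliminates x²+y² and gives linear equations (the radical axes):
-327.8 x + 28.0 y = -18012.10
41.2 x + 38.6 y = -1460.68
Solving the 2×2 system: x ≈ 47.4, y ≈ -88.4 km.
Check against P (with the unrounded x, y): √((x − 55.0)²+(y − 92.5)²) = 181.09 ≈ 181.06 km. ✓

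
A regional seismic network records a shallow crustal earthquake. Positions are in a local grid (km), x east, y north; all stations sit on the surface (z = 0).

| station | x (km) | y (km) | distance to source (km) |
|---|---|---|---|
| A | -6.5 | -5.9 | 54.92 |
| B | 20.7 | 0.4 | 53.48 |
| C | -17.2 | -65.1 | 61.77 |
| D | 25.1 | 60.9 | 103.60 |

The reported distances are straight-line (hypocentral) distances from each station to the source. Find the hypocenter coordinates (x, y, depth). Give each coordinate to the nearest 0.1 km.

Each station gives a sphere (x−x_i)² + (y−y_i)² + z² = d_i² (stations at z=0).
Subtracting the A sphere from B and C: z² cancels, leaving linear equations in x and y:
54.4 x + 12.6 y = 507.69
-21.4 x − 118.4 y = 3657.46
Solving: x ≈ 17.208, y ≈ -34.001 km (keep extra digits for the depth step; rounded: 17.2, -34.0).
Then from the A sphere: z² = 54.92² − (x + 6.5)² − (y + 5.9)² with x = 17.208, y = -34.001, so z ≈ 40.798 ≈ 40.8 km.

(17.2, -34.0, 40.8)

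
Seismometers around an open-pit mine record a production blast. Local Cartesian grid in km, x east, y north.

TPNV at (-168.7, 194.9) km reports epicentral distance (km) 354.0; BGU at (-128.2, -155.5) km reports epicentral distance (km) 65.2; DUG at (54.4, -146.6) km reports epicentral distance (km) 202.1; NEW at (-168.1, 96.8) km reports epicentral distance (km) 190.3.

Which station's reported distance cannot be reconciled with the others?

Solve using three stations at a time. Using BGU, DUG, NEW (subtract circle equations pairwise → linear system) gives (x, y) ≈ (-140.0, -91.4).
Distances from that point to each station vs reported:
  TPNV: calculated 287.7 vs reported 354.0 → residual 66.3 km
  BGU: calculated 65.2 vs reported 65.2 → residual 0.0 km
  DUG: calculated 202.1 vs reported 202.1 → residual 0.0 km
  NEW: calculated 190.3 vs reported 190.3 → residual 0.0 km
BGU, DUG, NEW are mutually consistent (residuals ≈ 0); TPNV is off by 66.3 km.

TPNV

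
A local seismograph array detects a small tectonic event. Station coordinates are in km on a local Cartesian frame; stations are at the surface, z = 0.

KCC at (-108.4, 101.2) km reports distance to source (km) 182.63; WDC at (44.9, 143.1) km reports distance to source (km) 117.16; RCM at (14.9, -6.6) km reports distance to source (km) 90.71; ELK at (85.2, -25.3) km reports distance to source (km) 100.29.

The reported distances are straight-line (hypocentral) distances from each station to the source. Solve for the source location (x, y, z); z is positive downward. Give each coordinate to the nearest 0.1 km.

x ≈ 53.3 km, y ≈ 45.2 km, depth ≈ 63.8 km

Each station gives a sphere (x−x_i)² + (y−y_i)² + z² = d_i² (stations at z=0).
Subtracting the KCC sphere from WDC and RCM: z² cancels, leaving linear equations in x and y:
306.6 x + 83.8 y = 20128.87
246.6 x − 215.6 y = 3398.98
Solving: x ≈ 53.299, y ≈ 45.197 km (keep extra digits for the depth step; rounded: 53.3, 45.2).
Then from the KCC sphere: z² = 182.63² − (x + 108.4)² − (y − 101.2)² with x = 53.299, y = 45.197, so z ≈ 63.803 ≈ 63.8 km.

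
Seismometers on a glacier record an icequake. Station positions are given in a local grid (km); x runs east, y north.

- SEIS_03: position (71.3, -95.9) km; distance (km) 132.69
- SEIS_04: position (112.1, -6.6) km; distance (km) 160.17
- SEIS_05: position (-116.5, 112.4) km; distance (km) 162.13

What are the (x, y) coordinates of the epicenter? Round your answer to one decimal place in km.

Circle about each station: (x − 71.3)² + (y + 95.9)² = 132.69²; (x − 112.1)² + (y + 6.6)² = 160.17²; (x + 116.5)² + (y − 112.4)² = 162.13².
Subtracting the SEIS_03 equation from the SEIS_04 and SEIS_05 equations removes the quadratic terms:
81.6 x + 178.6 y = -9718.32
-375.6 x + 416.6 y = 3246.01
Solving the 2×2 system: x ≈ -45.8, y ≈ -33.5 km.

-45.8 km east, -33.5 km north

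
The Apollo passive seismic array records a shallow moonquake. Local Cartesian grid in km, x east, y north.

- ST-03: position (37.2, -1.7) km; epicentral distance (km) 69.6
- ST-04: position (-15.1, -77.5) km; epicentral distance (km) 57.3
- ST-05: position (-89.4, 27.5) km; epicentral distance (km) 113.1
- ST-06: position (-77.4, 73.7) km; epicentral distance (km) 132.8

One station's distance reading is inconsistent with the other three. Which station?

Solve using three stations at a time. Using ST-04, ST-05, ST-06 (subtract circle equations pairwise → linear system) gives (x, y) ≈ (10.1, -26.1).
Distances from that point to each station vs reported:
  ST-03: calculated 36.4 vs reported 69.6 → residual 33.2 km
  ST-04: calculated 57.2 vs reported 57.3 → residual 0.1 km
  ST-05: calculated 113.1 vs reported 113.1 → residual 0.0 km
  ST-06: calculated 132.8 vs reported 132.8 → residual 0.0 km
ST-04, ST-05, ST-06 are mutually consistent (residuals ≈ 0); ST-03 is off by 33.2 km.

ST-03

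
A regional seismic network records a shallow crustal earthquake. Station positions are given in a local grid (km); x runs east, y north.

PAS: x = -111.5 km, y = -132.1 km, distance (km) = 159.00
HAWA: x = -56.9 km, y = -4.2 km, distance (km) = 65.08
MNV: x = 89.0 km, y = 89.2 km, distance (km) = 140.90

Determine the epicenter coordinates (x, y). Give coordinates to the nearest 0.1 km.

Circle about each station: (x + 111.5)² + (y + 132.1)² = 159.00²; (x + 56.9)² + (y + 4.2)² = 65.08²; (x − 89.0)² + (y − 89.2)² = 140.90².
Subtracting pairs of circle equations eliminates x²+y² and gives linear equations (the radical axes):
109.2 x + 255.8 y = -5581.82
401.0 x + 442.6 y = -8576.83
Solving the 2×2 system: x ≈ 5.1, y ≈ -24.0 km.

(5.1, -24.0)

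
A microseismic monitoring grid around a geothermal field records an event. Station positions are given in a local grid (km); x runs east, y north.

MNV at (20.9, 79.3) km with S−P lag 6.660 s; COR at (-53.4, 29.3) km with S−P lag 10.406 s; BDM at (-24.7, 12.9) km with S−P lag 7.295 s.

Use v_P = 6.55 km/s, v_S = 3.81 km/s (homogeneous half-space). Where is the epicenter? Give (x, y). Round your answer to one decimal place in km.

41.1 km east, 22.1 km north

Distance from S−P lag: d = Δt · v_P v_S / (v_P − v_S) = Δt · (6.55·3.81)/(6.55−3.81) ≈ 9.1078·Δt.
So d_MNV = 60.66, d_COR = 94.78, d_BDM = 66.44 km.
Circle about each station: (x − 20.9)² + (y − 79.3)² = 60.66²; (x + 53.4)² + (y − 29.3)² = 94.78²; (x + 24.7)² + (y − 12.9)² = 66.44².
Subtracting the MNV equation from the COR and BDM equations removes the quadratic terms:
-148.6 x − 100.0 y = -8318.86
-91.2 x − 132.8 y = -6683.44
Solving the 2×2 system: x ≈ 41.1, y ≈ 22.1 km.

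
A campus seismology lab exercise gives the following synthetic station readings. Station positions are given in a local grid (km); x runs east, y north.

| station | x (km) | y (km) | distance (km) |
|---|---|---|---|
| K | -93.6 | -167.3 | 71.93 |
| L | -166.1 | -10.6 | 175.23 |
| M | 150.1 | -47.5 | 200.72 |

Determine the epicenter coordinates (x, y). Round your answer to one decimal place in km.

x ≈ -34.5 km, y ≈ -126.3 km

Circle about each station: (x + 93.6)² + (y + 167.3)² = 71.93²; (x + 166.1)² + (y + 10.6)² = 175.23²; (x − 150.1)² + (y + 47.5)² = 200.72².
Subtracting pairs of circle equations eliminates x²+y² and gives linear equations (the radical axes):
-145.0 x + 313.4 y = -34580.31
487.4 x + 239.6 y = -47078.58
Solving the 2×2 system: x ≈ -34.5, y ≈ -126.3 km.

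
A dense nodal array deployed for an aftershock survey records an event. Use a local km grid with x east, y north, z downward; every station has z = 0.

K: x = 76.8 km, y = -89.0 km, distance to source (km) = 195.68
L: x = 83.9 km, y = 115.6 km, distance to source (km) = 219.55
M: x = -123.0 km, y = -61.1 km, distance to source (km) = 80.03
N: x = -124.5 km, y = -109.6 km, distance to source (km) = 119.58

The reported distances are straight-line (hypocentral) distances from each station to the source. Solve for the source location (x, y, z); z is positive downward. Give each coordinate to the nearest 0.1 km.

Each station gives a sphere (x−x_i)² + (y−y_i)² + z² = d_i² (stations at z=0).
Subtracting the K sphere from L and M: z² cancels, leaving linear equations in x and y:
14.2 x + 409.2 y = -3328.21
-399.6 x + 55.8 y = 36928.83
Solving: x ≈ -93.099, y ≈ -4.903 km (keep extra digits for the depth step; rounded: -93.1, -4.9).
Then from the K sphere: z² = 195.68² − (x − 76.8)² − (y + 89.0)² with x = -93.099, y = -4.903, so z ≈ 48.505 ≈ 48.5 km.
Check against N (with the unrounded solution): distance 119.58 ≈ 119.58 km. ✓

x ≈ -93.1 km, y ≈ -4.9 km, depth ≈ 48.5 km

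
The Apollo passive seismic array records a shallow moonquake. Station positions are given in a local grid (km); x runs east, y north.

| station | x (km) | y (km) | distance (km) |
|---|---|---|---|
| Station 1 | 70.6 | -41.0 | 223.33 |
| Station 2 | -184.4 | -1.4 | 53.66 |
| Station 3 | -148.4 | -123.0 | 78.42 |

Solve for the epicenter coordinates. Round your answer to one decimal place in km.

Circle about each station: (x − 70.6)² + (y + 41.0)² = 223.33²; (x + 184.4)² + (y + 1.4)² = 53.66²; (x + 148.4)² + (y + 123.0)² = 78.42².
Subtracting the Station 1 equation from the Station 2 and Station 3 equations removes the quadratic terms:
-510.0 x + 79.2 y = 74336.85
-438.0 x − 164.0 y = 74212.79
Solving the 2×2 system: x ≈ -152.7, y ≈ -44.7 km.

(-152.7, -44.7)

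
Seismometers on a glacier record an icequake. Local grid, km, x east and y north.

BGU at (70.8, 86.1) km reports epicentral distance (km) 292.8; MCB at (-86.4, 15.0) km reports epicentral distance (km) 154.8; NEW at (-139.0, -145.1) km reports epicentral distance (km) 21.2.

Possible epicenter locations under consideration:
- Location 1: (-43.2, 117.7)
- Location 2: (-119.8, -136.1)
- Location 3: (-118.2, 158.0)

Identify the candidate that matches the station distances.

Location 2

For each candidate, compare |candidate − station| to the reported distance:
Location 1: residuals BGU 174.5, MCB 43.4, NEW 258.5 → max 258.5 km
Location 2: residuals BGU 0.1, MCB 0.1, NEW 0.0 → max 0.1 km
Location 3: residuals BGU 90.6, MCB 8.3, NEW 282.6 → max 282.6 km
Only Location 2 has all residuals ≈ 0.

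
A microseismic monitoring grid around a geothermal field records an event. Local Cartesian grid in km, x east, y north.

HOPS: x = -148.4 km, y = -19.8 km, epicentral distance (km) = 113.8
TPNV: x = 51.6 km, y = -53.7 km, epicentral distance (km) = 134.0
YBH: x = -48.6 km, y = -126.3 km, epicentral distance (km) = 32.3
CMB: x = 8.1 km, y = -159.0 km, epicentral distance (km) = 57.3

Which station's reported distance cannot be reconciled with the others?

Solve using three stations at a time. Using HOPS, TPNV, YBH (subtract circle equations pairwise → linear system) gives (x, y) ≈ (-72.4, -104.5).
Distances from that point to each station vs reported:
  HOPS: calculated 113.8 vs reported 113.8 → residual 0.0 km
  TPNV: calculated 134.0 vs reported 134.0 → residual 0.0 km
  YBH: calculated 32.3 vs reported 32.3 → residual 0.0 km
  CMB: calculated 97.2 vs reported 57.3 → residual 39.9 km
HOPS, TPNV, YBH are mutually consistent (residuals ≈ 0); CMB is off by 39.9 km.

CMB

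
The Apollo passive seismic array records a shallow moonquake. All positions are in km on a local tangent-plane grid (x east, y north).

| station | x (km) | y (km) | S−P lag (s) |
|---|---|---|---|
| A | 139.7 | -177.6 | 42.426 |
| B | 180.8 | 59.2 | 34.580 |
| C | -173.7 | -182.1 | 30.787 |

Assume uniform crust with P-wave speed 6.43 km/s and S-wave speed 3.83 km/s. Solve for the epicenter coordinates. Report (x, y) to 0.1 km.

-143.1 km east, 107.9 km north

Distance from S−P lag: d = Δt · v_P v_S / (v_P − v_S) = Δt · (6.43·3.83)/(6.43−3.83) ≈ 9.4719·Δt.
So d_A = 401.85, d_B = 327.54, d_C = 291.61 km.
Circle about each station: (x − 139.7)² + (y + 177.6)² = 401.85²; (x − 180.8)² + (y − 59.2)² = 327.54²; (x + 173.7)² + (y + 182.1)² = 291.61².
Subtracting pairs of circle equations eliminates x²+y² and gives linear equations (the radical axes):
82.2 x + 473.6 y = 39336.40
-626.8 x − 9.0 y = 88721.28
Solving the 2×2 system: x ≈ -143.1, y ≈ 107.9 km.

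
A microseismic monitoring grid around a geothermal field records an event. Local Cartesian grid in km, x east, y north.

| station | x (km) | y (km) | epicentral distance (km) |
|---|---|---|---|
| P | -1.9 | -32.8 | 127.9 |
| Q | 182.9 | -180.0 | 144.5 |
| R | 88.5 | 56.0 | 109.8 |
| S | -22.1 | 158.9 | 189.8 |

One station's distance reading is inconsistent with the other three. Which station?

S

Solve using three stations at a time. Using P, Q, R (subtract circle equations pairwise → linear system) gives (x, y) ≈ (125.2, -47.5).
Distances from that point to each station vs reported:
  P: calculated 127.9 vs reported 127.9 → residual 0.0 km
  Q: calculated 144.5 vs reported 144.5 → residual 0.0 km
  R: calculated 109.8 vs reported 109.8 → residual 0.0 km
  S: calculated 253.6 vs reported 189.8 → residual 63.8 km
P, Q, R are mutually consistent (residuals ≈ 0); S is off by 63.8 km.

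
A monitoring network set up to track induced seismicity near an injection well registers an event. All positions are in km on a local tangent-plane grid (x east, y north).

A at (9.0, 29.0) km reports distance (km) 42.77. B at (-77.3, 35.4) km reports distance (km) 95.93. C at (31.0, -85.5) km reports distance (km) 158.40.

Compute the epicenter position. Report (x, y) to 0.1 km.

Circle about each station: (x − 9.0)² + (y − 29.0)² = 42.77²; (x + 77.3)² + (y − 35.4)² = 95.93²; (x − 31.0)² + (y + 85.5)² = 158.40².
Subtracting the A equation from the B and C equations removes the quadratic terms:
-172.6 x + 12.8 y = -1066.84
44.0 x − 229.0 y = -15912.04
Solving the 2×2 system: x ≈ 11.5, y ≈ 71.7 km.

x ≈ 11.5 km, y ≈ 71.7 km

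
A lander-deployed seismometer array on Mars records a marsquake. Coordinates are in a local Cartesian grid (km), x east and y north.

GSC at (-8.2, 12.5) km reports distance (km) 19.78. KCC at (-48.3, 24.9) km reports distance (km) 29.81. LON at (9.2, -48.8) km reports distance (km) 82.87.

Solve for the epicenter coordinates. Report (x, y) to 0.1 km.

-18.8 km east, 29.2 km north

Circle about each station: (x + 8.2)² + (y − 12.5)² = 19.78²; (x + 48.3)² + (y − 24.9)² = 29.81²; (x − 9.2)² + (y + 48.8)² = 82.87².
Subtracting pairs of circle equations eliminates x²+y² and gives linear equations (the radical axes):
-80.2 x + 24.8 y = 2232.02
34.8 x − 122.6 y = -4233.60
Solving the 2×2 system: x ≈ -18.8, y ≈ 29.2 km.
Check against GSC (with the unrounded x, y): √((x + 8.2)²+(y − 12.5)²) = 19.78 ≈ 19.78 km. ✓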